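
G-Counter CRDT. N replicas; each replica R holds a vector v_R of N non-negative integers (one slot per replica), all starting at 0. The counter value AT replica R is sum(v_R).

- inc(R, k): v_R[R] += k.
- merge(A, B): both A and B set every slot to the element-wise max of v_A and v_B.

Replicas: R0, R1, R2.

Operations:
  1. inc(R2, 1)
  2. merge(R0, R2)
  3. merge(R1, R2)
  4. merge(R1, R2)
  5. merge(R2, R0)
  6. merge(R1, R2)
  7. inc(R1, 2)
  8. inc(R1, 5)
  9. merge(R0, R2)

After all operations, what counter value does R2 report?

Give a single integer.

Answer: 1

Derivation:
Op 1: inc R2 by 1 -> R2=(0,0,1) value=1
Op 2: merge R0<->R2 -> R0=(0,0,1) R2=(0,0,1)
Op 3: merge R1<->R2 -> R1=(0,0,1) R2=(0,0,1)
Op 4: merge R1<->R2 -> R1=(0,0,1) R2=(0,0,1)
Op 5: merge R2<->R0 -> R2=(0,0,1) R0=(0,0,1)
Op 6: merge R1<->R2 -> R1=(0,0,1) R2=(0,0,1)
Op 7: inc R1 by 2 -> R1=(0,2,1) value=3
Op 8: inc R1 by 5 -> R1=(0,7,1) value=8
Op 9: merge R0<->R2 -> R0=(0,0,1) R2=(0,0,1)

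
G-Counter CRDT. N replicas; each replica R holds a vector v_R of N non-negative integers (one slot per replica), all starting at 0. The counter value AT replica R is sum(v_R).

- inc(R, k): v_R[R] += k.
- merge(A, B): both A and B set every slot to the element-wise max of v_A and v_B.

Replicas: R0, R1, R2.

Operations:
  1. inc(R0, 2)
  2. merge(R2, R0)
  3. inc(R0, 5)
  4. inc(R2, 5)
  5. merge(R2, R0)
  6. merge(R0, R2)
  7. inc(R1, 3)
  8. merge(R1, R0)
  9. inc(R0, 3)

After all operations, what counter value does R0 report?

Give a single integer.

Op 1: inc R0 by 2 -> R0=(2,0,0) value=2
Op 2: merge R2<->R0 -> R2=(2,0,0) R0=(2,0,0)
Op 3: inc R0 by 5 -> R0=(7,0,0) value=7
Op 4: inc R2 by 5 -> R2=(2,0,5) value=7
Op 5: merge R2<->R0 -> R2=(7,0,5) R0=(7,0,5)
Op 6: merge R0<->R2 -> R0=(7,0,5) R2=(7,0,5)
Op 7: inc R1 by 3 -> R1=(0,3,0) value=3
Op 8: merge R1<->R0 -> R1=(7,3,5) R0=(7,3,5)
Op 9: inc R0 by 3 -> R0=(10,3,5) value=18

Answer: 18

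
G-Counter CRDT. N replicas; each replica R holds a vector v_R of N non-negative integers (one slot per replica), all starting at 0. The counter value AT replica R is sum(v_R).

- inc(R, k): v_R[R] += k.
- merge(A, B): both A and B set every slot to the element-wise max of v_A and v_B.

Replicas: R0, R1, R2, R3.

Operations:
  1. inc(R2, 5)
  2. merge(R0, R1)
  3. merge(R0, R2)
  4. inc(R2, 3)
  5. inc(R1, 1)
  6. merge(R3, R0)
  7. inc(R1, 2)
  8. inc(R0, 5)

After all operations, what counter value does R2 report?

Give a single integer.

Op 1: inc R2 by 5 -> R2=(0,0,5,0) value=5
Op 2: merge R0<->R1 -> R0=(0,0,0,0) R1=(0,0,0,0)
Op 3: merge R0<->R2 -> R0=(0,0,5,0) R2=(0,0,5,0)
Op 4: inc R2 by 3 -> R2=(0,0,8,0) value=8
Op 5: inc R1 by 1 -> R1=(0,1,0,0) value=1
Op 6: merge R3<->R0 -> R3=(0,0,5,0) R0=(0,0,5,0)
Op 7: inc R1 by 2 -> R1=(0,3,0,0) value=3
Op 8: inc R0 by 5 -> R0=(5,0,5,0) value=10

Answer: 8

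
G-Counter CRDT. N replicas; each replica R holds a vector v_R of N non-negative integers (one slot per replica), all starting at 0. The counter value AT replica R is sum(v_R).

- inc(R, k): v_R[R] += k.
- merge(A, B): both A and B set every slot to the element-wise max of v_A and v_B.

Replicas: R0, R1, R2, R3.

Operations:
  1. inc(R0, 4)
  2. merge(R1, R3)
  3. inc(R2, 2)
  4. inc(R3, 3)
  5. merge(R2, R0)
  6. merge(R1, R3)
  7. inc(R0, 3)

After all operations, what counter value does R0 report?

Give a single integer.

Op 1: inc R0 by 4 -> R0=(4,0,0,0) value=4
Op 2: merge R1<->R3 -> R1=(0,0,0,0) R3=(0,0,0,0)
Op 3: inc R2 by 2 -> R2=(0,0,2,0) value=2
Op 4: inc R3 by 3 -> R3=(0,0,0,3) value=3
Op 5: merge R2<->R0 -> R2=(4,0,2,0) R0=(4,0,2,0)
Op 6: merge R1<->R3 -> R1=(0,0,0,3) R3=(0,0,0,3)
Op 7: inc R0 by 3 -> R0=(7,0,2,0) value=9

Answer: 9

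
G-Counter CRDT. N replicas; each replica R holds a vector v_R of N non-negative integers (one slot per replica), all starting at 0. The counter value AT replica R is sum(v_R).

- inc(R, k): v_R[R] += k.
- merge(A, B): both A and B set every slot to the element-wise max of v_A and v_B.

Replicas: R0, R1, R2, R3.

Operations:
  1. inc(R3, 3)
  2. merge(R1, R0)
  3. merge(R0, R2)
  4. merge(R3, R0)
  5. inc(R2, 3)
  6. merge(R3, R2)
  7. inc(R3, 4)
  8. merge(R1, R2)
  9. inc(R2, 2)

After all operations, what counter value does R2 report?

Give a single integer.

Answer: 8

Derivation:
Op 1: inc R3 by 3 -> R3=(0,0,0,3) value=3
Op 2: merge R1<->R0 -> R1=(0,0,0,0) R0=(0,0,0,0)
Op 3: merge R0<->R2 -> R0=(0,0,0,0) R2=(0,0,0,0)
Op 4: merge R3<->R0 -> R3=(0,0,0,3) R0=(0,0,0,3)
Op 5: inc R2 by 3 -> R2=(0,0,3,0) value=3
Op 6: merge R3<->R2 -> R3=(0,0,3,3) R2=(0,0,3,3)
Op 7: inc R3 by 4 -> R3=(0,0,3,7) value=10
Op 8: merge R1<->R2 -> R1=(0,0,3,3) R2=(0,0,3,3)
Op 9: inc R2 by 2 -> R2=(0,0,5,3) value=8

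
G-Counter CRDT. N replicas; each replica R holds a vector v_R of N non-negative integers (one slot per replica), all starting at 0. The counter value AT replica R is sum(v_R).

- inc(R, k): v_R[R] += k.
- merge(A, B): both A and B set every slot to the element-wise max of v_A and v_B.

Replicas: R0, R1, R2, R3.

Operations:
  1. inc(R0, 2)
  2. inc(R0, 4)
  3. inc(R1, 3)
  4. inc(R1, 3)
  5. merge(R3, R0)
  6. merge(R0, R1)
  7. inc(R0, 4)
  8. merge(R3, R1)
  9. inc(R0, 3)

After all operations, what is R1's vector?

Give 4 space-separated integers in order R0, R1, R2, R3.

Answer: 6 6 0 0

Derivation:
Op 1: inc R0 by 2 -> R0=(2,0,0,0) value=2
Op 2: inc R0 by 4 -> R0=(6,0,0,0) value=6
Op 3: inc R1 by 3 -> R1=(0,3,0,0) value=3
Op 4: inc R1 by 3 -> R1=(0,6,0,0) value=6
Op 5: merge R3<->R0 -> R3=(6,0,0,0) R0=(6,0,0,0)
Op 6: merge R0<->R1 -> R0=(6,6,0,0) R1=(6,6,0,0)
Op 7: inc R0 by 4 -> R0=(10,6,0,0) value=16
Op 8: merge R3<->R1 -> R3=(6,6,0,0) R1=(6,6,0,0)
Op 9: inc R0 by 3 -> R0=(13,6,0,0) value=19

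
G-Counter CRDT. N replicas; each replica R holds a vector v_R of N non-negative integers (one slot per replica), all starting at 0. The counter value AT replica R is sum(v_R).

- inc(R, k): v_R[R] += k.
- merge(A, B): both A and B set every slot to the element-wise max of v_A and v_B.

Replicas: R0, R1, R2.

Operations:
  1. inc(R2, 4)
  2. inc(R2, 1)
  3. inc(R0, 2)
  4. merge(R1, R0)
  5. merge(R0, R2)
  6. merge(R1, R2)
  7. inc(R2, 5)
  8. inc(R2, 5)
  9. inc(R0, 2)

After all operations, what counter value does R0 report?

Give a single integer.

Op 1: inc R2 by 4 -> R2=(0,0,4) value=4
Op 2: inc R2 by 1 -> R2=(0,0,5) value=5
Op 3: inc R0 by 2 -> R0=(2,0,0) value=2
Op 4: merge R1<->R0 -> R1=(2,0,0) R0=(2,0,0)
Op 5: merge R0<->R2 -> R0=(2,0,5) R2=(2,0,5)
Op 6: merge R1<->R2 -> R1=(2,0,5) R2=(2,0,5)
Op 7: inc R2 by 5 -> R2=(2,0,10) value=12
Op 8: inc R2 by 5 -> R2=(2,0,15) value=17
Op 9: inc R0 by 2 -> R0=(4,0,5) value=9

Answer: 9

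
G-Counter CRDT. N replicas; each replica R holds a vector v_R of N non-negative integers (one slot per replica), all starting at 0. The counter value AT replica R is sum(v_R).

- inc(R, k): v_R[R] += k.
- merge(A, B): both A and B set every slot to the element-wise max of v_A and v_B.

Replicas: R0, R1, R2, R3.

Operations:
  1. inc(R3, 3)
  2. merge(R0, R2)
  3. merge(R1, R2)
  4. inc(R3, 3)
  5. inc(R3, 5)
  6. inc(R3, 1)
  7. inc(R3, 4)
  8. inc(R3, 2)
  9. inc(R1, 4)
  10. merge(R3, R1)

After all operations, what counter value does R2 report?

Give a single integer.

Op 1: inc R3 by 3 -> R3=(0,0,0,3) value=3
Op 2: merge R0<->R2 -> R0=(0,0,0,0) R2=(0,0,0,0)
Op 3: merge R1<->R2 -> R1=(0,0,0,0) R2=(0,0,0,0)
Op 4: inc R3 by 3 -> R3=(0,0,0,6) value=6
Op 5: inc R3 by 5 -> R3=(0,0,0,11) value=11
Op 6: inc R3 by 1 -> R3=(0,0,0,12) value=12
Op 7: inc R3 by 4 -> R3=(0,0,0,16) value=16
Op 8: inc R3 by 2 -> R3=(0,0,0,18) value=18
Op 9: inc R1 by 4 -> R1=(0,4,0,0) value=4
Op 10: merge R3<->R1 -> R3=(0,4,0,18) R1=(0,4,0,18)

Answer: 0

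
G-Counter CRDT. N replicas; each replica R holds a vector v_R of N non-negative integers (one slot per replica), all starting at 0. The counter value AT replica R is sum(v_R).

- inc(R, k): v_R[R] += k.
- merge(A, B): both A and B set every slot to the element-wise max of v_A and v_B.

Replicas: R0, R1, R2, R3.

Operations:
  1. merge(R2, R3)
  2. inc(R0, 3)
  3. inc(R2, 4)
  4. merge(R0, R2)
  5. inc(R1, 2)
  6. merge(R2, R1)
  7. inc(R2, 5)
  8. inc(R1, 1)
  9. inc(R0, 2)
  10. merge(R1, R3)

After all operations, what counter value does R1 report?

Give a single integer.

Answer: 10

Derivation:
Op 1: merge R2<->R3 -> R2=(0,0,0,0) R3=(0,0,0,0)
Op 2: inc R0 by 3 -> R0=(3,0,0,0) value=3
Op 3: inc R2 by 4 -> R2=(0,0,4,0) value=4
Op 4: merge R0<->R2 -> R0=(3,0,4,0) R2=(3,0,4,0)
Op 5: inc R1 by 2 -> R1=(0,2,0,0) value=2
Op 6: merge R2<->R1 -> R2=(3,2,4,0) R1=(3,2,4,0)
Op 7: inc R2 by 5 -> R2=(3,2,9,0) value=14
Op 8: inc R1 by 1 -> R1=(3,3,4,0) value=10
Op 9: inc R0 by 2 -> R0=(5,0,4,0) value=9
Op 10: merge R1<->R3 -> R1=(3,3,4,0) R3=(3,3,4,0)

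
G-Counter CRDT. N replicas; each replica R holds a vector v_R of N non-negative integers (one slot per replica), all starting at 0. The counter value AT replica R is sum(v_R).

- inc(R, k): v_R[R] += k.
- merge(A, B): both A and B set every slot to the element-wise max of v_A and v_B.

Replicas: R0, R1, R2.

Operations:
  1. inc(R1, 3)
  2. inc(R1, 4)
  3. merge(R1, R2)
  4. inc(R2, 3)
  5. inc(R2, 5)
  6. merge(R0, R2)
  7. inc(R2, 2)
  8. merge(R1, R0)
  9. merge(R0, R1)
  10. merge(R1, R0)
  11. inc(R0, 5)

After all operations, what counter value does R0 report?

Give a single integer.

Op 1: inc R1 by 3 -> R1=(0,3,0) value=3
Op 2: inc R1 by 4 -> R1=(0,7,0) value=7
Op 3: merge R1<->R2 -> R1=(0,7,0) R2=(0,7,0)
Op 4: inc R2 by 3 -> R2=(0,7,3) value=10
Op 5: inc R2 by 5 -> R2=(0,7,8) value=15
Op 6: merge R0<->R2 -> R0=(0,7,8) R2=(0,7,8)
Op 7: inc R2 by 2 -> R2=(0,7,10) value=17
Op 8: merge R1<->R0 -> R1=(0,7,8) R0=(0,7,8)
Op 9: merge R0<->R1 -> R0=(0,7,8) R1=(0,7,8)
Op 10: merge R1<->R0 -> R1=(0,7,8) R0=(0,7,8)
Op 11: inc R0 by 5 -> R0=(5,7,8) value=20

Answer: 20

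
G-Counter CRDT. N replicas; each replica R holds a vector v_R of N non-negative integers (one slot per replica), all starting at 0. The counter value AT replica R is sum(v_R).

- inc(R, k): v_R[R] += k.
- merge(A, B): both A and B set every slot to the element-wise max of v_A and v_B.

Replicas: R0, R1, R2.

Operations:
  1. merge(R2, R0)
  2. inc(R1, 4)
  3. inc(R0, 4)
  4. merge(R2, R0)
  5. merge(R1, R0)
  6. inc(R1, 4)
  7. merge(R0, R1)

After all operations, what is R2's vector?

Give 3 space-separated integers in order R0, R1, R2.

Op 1: merge R2<->R0 -> R2=(0,0,0) R0=(0,0,0)
Op 2: inc R1 by 4 -> R1=(0,4,0) value=4
Op 3: inc R0 by 4 -> R0=(4,0,0) value=4
Op 4: merge R2<->R0 -> R2=(4,0,0) R0=(4,0,0)
Op 5: merge R1<->R0 -> R1=(4,4,0) R0=(4,4,0)
Op 6: inc R1 by 4 -> R1=(4,8,0) value=12
Op 7: merge R0<->R1 -> R0=(4,8,0) R1=(4,8,0)

Answer: 4 0 0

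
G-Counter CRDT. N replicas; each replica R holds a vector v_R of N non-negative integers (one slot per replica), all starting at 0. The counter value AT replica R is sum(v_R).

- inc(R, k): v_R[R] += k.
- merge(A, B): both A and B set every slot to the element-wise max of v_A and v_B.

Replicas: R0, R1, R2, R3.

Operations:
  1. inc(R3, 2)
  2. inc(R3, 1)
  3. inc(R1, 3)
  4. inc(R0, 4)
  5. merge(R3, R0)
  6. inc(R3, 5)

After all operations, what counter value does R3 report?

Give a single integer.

Answer: 12

Derivation:
Op 1: inc R3 by 2 -> R3=(0,0,0,2) value=2
Op 2: inc R3 by 1 -> R3=(0,0,0,3) value=3
Op 3: inc R1 by 3 -> R1=(0,3,0,0) value=3
Op 4: inc R0 by 4 -> R0=(4,0,0,0) value=4
Op 5: merge R3<->R0 -> R3=(4,0,0,3) R0=(4,0,0,3)
Op 6: inc R3 by 5 -> R3=(4,0,0,8) value=12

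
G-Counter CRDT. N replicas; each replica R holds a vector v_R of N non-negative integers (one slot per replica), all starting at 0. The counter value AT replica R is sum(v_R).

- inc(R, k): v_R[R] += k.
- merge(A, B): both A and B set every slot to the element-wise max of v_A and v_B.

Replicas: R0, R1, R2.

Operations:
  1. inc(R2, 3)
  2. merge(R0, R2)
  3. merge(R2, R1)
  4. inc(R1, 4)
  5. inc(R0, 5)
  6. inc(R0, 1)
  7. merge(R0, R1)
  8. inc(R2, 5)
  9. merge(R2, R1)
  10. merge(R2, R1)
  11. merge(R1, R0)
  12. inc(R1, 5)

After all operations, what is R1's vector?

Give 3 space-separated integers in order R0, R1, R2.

Op 1: inc R2 by 3 -> R2=(0,0,3) value=3
Op 2: merge R0<->R2 -> R0=(0,0,3) R2=(0,0,3)
Op 3: merge R2<->R1 -> R2=(0,0,3) R1=(0,0,3)
Op 4: inc R1 by 4 -> R1=(0,4,3) value=7
Op 5: inc R0 by 5 -> R0=(5,0,3) value=8
Op 6: inc R0 by 1 -> R0=(6,0,3) value=9
Op 7: merge R0<->R1 -> R0=(6,4,3) R1=(6,4,3)
Op 8: inc R2 by 5 -> R2=(0,0,8) value=8
Op 9: merge R2<->R1 -> R2=(6,4,8) R1=(6,4,8)
Op 10: merge R2<->R1 -> R2=(6,4,8) R1=(6,4,8)
Op 11: merge R1<->R0 -> R1=(6,4,8) R0=(6,4,8)
Op 12: inc R1 by 5 -> R1=(6,9,8) value=23

Answer: 6 9 8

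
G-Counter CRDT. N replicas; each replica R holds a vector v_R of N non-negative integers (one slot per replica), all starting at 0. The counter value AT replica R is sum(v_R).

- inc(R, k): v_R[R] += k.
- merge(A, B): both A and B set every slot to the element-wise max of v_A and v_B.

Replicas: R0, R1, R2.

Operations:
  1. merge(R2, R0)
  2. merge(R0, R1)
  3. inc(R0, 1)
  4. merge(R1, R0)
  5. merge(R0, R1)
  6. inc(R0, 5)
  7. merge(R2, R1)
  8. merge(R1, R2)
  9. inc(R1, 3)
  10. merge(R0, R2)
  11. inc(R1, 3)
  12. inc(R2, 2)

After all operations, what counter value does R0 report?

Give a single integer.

Answer: 6

Derivation:
Op 1: merge R2<->R0 -> R2=(0,0,0) R0=(0,0,0)
Op 2: merge R0<->R1 -> R0=(0,0,0) R1=(0,0,0)
Op 3: inc R0 by 1 -> R0=(1,0,0) value=1
Op 4: merge R1<->R0 -> R1=(1,0,0) R0=(1,0,0)
Op 5: merge R0<->R1 -> R0=(1,0,0) R1=(1,0,0)
Op 6: inc R0 by 5 -> R0=(6,0,0) value=6
Op 7: merge R2<->R1 -> R2=(1,0,0) R1=(1,0,0)
Op 8: merge R1<->R2 -> R1=(1,0,0) R2=(1,0,0)
Op 9: inc R1 by 3 -> R1=(1,3,0) value=4
Op 10: merge R0<->R2 -> R0=(6,0,0) R2=(6,0,0)
Op 11: inc R1 by 3 -> R1=(1,6,0) value=7
Op 12: inc R2 by 2 -> R2=(6,0,2) value=8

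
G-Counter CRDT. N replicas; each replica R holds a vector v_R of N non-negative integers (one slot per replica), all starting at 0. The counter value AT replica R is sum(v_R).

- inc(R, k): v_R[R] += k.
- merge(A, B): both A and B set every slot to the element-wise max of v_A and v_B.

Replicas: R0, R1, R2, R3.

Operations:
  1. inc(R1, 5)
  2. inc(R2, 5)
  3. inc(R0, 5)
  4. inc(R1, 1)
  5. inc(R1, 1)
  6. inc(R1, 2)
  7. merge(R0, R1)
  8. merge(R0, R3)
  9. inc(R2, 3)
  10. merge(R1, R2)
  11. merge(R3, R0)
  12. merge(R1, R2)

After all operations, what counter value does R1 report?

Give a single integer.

Answer: 22

Derivation:
Op 1: inc R1 by 5 -> R1=(0,5,0,0) value=5
Op 2: inc R2 by 5 -> R2=(0,0,5,0) value=5
Op 3: inc R0 by 5 -> R0=(5,0,0,0) value=5
Op 4: inc R1 by 1 -> R1=(0,6,0,0) value=6
Op 5: inc R1 by 1 -> R1=(0,7,0,0) value=7
Op 6: inc R1 by 2 -> R1=(0,9,0,0) value=9
Op 7: merge R0<->R1 -> R0=(5,9,0,0) R1=(5,9,0,0)
Op 8: merge R0<->R3 -> R0=(5,9,0,0) R3=(5,9,0,0)
Op 9: inc R2 by 3 -> R2=(0,0,8,0) value=8
Op 10: merge R1<->R2 -> R1=(5,9,8,0) R2=(5,9,8,0)
Op 11: merge R3<->R0 -> R3=(5,9,0,0) R0=(5,9,0,0)
Op 12: merge R1<->R2 -> R1=(5,9,8,0) R2=(5,9,8,0)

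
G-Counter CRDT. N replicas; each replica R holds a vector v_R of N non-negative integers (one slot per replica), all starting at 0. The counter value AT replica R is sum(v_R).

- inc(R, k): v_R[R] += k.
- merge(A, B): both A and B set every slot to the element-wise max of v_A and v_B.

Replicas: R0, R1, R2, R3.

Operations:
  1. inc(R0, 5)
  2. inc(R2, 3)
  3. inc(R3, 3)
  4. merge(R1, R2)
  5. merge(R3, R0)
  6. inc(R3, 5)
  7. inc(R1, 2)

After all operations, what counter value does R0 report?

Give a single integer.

Answer: 8

Derivation:
Op 1: inc R0 by 5 -> R0=(5,0,0,0) value=5
Op 2: inc R2 by 3 -> R2=(0,0,3,0) value=3
Op 3: inc R3 by 3 -> R3=(0,0,0,3) value=3
Op 4: merge R1<->R2 -> R1=(0,0,3,0) R2=(0,0,3,0)
Op 5: merge R3<->R0 -> R3=(5,0,0,3) R0=(5,0,0,3)
Op 6: inc R3 by 5 -> R3=(5,0,0,8) value=13
Op 7: inc R1 by 2 -> R1=(0,2,3,0) value=5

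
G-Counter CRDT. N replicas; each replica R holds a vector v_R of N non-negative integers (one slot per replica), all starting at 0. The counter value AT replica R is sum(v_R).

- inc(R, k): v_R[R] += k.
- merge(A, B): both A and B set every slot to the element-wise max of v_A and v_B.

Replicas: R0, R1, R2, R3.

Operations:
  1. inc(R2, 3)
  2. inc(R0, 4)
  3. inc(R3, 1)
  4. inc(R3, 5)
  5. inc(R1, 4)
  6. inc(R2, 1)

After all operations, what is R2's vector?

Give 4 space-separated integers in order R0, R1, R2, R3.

Answer: 0 0 4 0

Derivation:
Op 1: inc R2 by 3 -> R2=(0,0,3,0) value=3
Op 2: inc R0 by 4 -> R0=(4,0,0,0) value=4
Op 3: inc R3 by 1 -> R3=(0,0,0,1) value=1
Op 4: inc R3 by 5 -> R3=(0,0,0,6) value=6
Op 5: inc R1 by 4 -> R1=(0,4,0,0) value=4
Op 6: inc R2 by 1 -> R2=(0,0,4,0) value=4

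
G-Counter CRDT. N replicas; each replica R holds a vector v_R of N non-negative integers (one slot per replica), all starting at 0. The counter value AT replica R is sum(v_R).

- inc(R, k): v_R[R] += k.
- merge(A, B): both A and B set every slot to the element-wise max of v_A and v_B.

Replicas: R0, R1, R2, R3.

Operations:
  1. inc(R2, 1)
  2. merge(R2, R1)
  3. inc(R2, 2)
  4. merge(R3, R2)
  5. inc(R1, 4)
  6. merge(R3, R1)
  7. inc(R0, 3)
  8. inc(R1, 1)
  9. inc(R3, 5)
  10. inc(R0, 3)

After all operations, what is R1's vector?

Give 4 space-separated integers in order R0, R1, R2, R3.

Op 1: inc R2 by 1 -> R2=(0,0,1,0) value=1
Op 2: merge R2<->R1 -> R2=(0,0,1,0) R1=(0,0,1,0)
Op 3: inc R2 by 2 -> R2=(0,0,3,0) value=3
Op 4: merge R3<->R2 -> R3=(0,0,3,0) R2=(0,0,3,0)
Op 5: inc R1 by 4 -> R1=(0,4,1,0) value=5
Op 6: merge R3<->R1 -> R3=(0,4,3,0) R1=(0,4,3,0)
Op 7: inc R0 by 3 -> R0=(3,0,0,0) value=3
Op 8: inc R1 by 1 -> R1=(0,5,3,0) value=8
Op 9: inc R3 by 5 -> R3=(0,4,3,5) value=12
Op 10: inc R0 by 3 -> R0=(6,0,0,0) value=6

Answer: 0 5 3 0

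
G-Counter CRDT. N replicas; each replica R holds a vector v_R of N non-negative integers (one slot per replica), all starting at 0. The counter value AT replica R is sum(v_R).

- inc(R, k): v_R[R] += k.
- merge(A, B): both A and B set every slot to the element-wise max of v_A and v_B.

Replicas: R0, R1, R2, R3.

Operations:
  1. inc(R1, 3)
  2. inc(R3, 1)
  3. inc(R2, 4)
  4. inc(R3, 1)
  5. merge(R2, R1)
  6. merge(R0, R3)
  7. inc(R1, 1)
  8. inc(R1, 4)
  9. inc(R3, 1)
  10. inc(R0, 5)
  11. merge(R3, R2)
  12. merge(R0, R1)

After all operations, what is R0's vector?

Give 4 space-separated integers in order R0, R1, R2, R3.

Op 1: inc R1 by 3 -> R1=(0,3,0,0) value=3
Op 2: inc R3 by 1 -> R3=(0,0,0,1) value=1
Op 3: inc R2 by 4 -> R2=(0,0,4,0) value=4
Op 4: inc R3 by 1 -> R3=(0,0,0,2) value=2
Op 5: merge R2<->R1 -> R2=(0,3,4,0) R1=(0,3,4,0)
Op 6: merge R0<->R3 -> R0=(0,0,0,2) R3=(0,0,0,2)
Op 7: inc R1 by 1 -> R1=(0,4,4,0) value=8
Op 8: inc R1 by 4 -> R1=(0,8,4,0) value=12
Op 9: inc R3 by 1 -> R3=(0,0,0,3) value=3
Op 10: inc R0 by 5 -> R0=(5,0,0,2) value=7
Op 11: merge R3<->R2 -> R3=(0,3,4,3) R2=(0,3,4,3)
Op 12: merge R0<->R1 -> R0=(5,8,4,2) R1=(5,8,4,2)

Answer: 5 8 4 2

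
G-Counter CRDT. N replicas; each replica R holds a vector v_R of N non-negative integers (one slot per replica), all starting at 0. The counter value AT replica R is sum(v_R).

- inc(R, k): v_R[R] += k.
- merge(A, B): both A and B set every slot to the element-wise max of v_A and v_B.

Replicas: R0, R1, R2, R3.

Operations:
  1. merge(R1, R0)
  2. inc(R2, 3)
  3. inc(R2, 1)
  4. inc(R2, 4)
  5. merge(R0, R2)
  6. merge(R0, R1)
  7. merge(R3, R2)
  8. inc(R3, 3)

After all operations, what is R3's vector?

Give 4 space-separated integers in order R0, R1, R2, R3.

Op 1: merge R1<->R0 -> R1=(0,0,0,0) R0=(0,0,0,0)
Op 2: inc R2 by 3 -> R2=(0,0,3,0) value=3
Op 3: inc R2 by 1 -> R2=(0,0,4,0) value=4
Op 4: inc R2 by 4 -> R2=(0,0,8,0) value=8
Op 5: merge R0<->R2 -> R0=(0,0,8,0) R2=(0,0,8,0)
Op 6: merge R0<->R1 -> R0=(0,0,8,0) R1=(0,0,8,0)
Op 7: merge R3<->R2 -> R3=(0,0,8,0) R2=(0,0,8,0)
Op 8: inc R3 by 3 -> R3=(0,0,8,3) value=11

Answer: 0 0 8 3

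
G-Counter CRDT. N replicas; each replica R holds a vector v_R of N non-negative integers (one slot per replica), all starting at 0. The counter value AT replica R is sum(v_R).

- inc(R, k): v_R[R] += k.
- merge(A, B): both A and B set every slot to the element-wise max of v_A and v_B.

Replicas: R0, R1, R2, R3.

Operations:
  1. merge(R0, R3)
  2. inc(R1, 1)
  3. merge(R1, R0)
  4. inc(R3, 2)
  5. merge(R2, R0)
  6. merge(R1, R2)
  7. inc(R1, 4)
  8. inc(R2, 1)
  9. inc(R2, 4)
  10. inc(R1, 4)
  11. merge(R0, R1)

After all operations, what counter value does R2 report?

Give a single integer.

Op 1: merge R0<->R3 -> R0=(0,0,0,0) R3=(0,0,0,0)
Op 2: inc R1 by 1 -> R1=(0,1,0,0) value=1
Op 3: merge R1<->R0 -> R1=(0,1,0,0) R0=(0,1,0,0)
Op 4: inc R3 by 2 -> R3=(0,0,0,2) value=2
Op 5: merge R2<->R0 -> R2=(0,1,0,0) R0=(0,1,0,0)
Op 6: merge R1<->R2 -> R1=(0,1,0,0) R2=(0,1,0,0)
Op 7: inc R1 by 4 -> R1=(0,5,0,0) value=5
Op 8: inc R2 by 1 -> R2=(0,1,1,0) value=2
Op 9: inc R2 by 4 -> R2=(0,1,5,0) value=6
Op 10: inc R1 by 4 -> R1=(0,9,0,0) value=9
Op 11: merge R0<->R1 -> R0=(0,9,0,0) R1=(0,9,0,0)

Answer: 6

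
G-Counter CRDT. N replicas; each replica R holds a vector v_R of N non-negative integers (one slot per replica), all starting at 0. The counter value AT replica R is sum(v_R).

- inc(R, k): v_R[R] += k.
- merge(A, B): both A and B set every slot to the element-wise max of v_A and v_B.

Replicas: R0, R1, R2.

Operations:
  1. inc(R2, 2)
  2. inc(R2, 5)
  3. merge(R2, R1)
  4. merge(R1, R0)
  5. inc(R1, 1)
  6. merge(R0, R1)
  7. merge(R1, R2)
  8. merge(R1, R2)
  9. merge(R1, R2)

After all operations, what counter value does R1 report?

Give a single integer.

Answer: 8

Derivation:
Op 1: inc R2 by 2 -> R2=(0,0,2) value=2
Op 2: inc R2 by 5 -> R2=(0,0,7) value=7
Op 3: merge R2<->R1 -> R2=(0,0,7) R1=(0,0,7)
Op 4: merge R1<->R0 -> R1=(0,0,7) R0=(0,0,7)
Op 5: inc R1 by 1 -> R1=(0,1,7) value=8
Op 6: merge R0<->R1 -> R0=(0,1,7) R1=(0,1,7)
Op 7: merge R1<->R2 -> R1=(0,1,7) R2=(0,1,7)
Op 8: merge R1<->R2 -> R1=(0,1,7) R2=(0,1,7)
Op 9: merge R1<->R2 -> R1=(0,1,7) R2=(0,1,7)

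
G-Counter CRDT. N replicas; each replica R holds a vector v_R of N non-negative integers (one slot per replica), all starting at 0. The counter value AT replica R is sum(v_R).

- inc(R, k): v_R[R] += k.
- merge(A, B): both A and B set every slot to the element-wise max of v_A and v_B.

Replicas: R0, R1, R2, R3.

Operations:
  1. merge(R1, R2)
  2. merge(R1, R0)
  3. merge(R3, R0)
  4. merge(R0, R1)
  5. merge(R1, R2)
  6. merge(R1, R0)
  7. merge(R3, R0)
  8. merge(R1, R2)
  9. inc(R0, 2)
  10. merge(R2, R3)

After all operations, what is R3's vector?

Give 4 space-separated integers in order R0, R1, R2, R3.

Answer: 0 0 0 0

Derivation:
Op 1: merge R1<->R2 -> R1=(0,0,0,0) R2=(0,0,0,0)
Op 2: merge R1<->R0 -> R1=(0,0,0,0) R0=(0,0,0,0)
Op 3: merge R3<->R0 -> R3=(0,0,0,0) R0=(0,0,0,0)
Op 4: merge R0<->R1 -> R0=(0,0,0,0) R1=(0,0,0,0)
Op 5: merge R1<->R2 -> R1=(0,0,0,0) R2=(0,0,0,0)
Op 6: merge R1<->R0 -> R1=(0,0,0,0) R0=(0,0,0,0)
Op 7: merge R3<->R0 -> R3=(0,0,0,0) R0=(0,0,0,0)
Op 8: merge R1<->R2 -> R1=(0,0,0,0) R2=(0,0,0,0)
Op 9: inc R0 by 2 -> R0=(2,0,0,0) value=2
Op 10: merge R2<->R3 -> R2=(0,0,0,0) R3=(0,0,0,0)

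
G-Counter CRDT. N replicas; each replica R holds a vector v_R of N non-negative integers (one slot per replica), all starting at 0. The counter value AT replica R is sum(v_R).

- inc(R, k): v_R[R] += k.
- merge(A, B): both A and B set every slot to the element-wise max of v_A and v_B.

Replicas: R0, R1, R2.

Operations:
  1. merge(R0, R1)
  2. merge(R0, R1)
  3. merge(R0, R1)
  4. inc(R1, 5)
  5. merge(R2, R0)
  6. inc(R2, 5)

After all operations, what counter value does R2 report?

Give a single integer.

Answer: 5

Derivation:
Op 1: merge R0<->R1 -> R0=(0,0,0) R1=(0,0,0)
Op 2: merge R0<->R1 -> R0=(0,0,0) R1=(0,0,0)
Op 3: merge R0<->R1 -> R0=(0,0,0) R1=(0,0,0)
Op 4: inc R1 by 5 -> R1=(0,5,0) value=5
Op 5: merge R2<->R0 -> R2=(0,0,0) R0=(0,0,0)
Op 6: inc R2 by 5 -> R2=(0,0,5) value=5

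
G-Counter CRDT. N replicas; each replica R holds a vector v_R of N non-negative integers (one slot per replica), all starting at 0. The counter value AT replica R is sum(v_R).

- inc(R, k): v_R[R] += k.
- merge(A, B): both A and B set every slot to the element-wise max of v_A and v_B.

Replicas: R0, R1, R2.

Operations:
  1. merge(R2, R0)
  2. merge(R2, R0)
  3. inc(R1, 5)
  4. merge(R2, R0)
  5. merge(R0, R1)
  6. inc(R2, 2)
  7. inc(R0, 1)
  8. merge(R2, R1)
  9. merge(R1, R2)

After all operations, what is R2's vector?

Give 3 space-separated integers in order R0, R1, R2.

Answer: 0 5 2

Derivation:
Op 1: merge R2<->R0 -> R2=(0,0,0) R0=(0,0,0)
Op 2: merge R2<->R0 -> R2=(0,0,0) R0=(0,0,0)
Op 3: inc R1 by 5 -> R1=(0,5,0) value=5
Op 4: merge R2<->R0 -> R2=(0,0,0) R0=(0,0,0)
Op 5: merge R0<->R1 -> R0=(0,5,0) R1=(0,5,0)
Op 6: inc R2 by 2 -> R2=(0,0,2) value=2
Op 7: inc R0 by 1 -> R0=(1,5,0) value=6
Op 8: merge R2<->R1 -> R2=(0,5,2) R1=(0,5,2)
Op 9: merge R1<->R2 -> R1=(0,5,2) R2=(0,5,2)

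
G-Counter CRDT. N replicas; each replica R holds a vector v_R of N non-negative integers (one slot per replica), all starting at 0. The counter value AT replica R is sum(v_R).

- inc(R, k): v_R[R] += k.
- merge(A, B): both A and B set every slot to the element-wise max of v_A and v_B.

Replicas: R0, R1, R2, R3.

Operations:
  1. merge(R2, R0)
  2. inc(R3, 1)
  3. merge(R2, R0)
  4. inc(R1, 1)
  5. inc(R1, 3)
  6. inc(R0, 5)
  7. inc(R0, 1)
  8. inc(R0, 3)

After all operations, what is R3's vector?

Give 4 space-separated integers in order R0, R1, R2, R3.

Answer: 0 0 0 1

Derivation:
Op 1: merge R2<->R0 -> R2=(0,0,0,0) R0=(0,0,0,0)
Op 2: inc R3 by 1 -> R3=(0,0,0,1) value=1
Op 3: merge R2<->R0 -> R2=(0,0,0,0) R0=(0,0,0,0)
Op 4: inc R1 by 1 -> R1=(0,1,0,0) value=1
Op 5: inc R1 by 3 -> R1=(0,4,0,0) value=4
Op 6: inc R0 by 5 -> R0=(5,0,0,0) value=5
Op 7: inc R0 by 1 -> R0=(6,0,0,0) value=6
Op 8: inc R0 by 3 -> R0=(9,0,0,0) value=9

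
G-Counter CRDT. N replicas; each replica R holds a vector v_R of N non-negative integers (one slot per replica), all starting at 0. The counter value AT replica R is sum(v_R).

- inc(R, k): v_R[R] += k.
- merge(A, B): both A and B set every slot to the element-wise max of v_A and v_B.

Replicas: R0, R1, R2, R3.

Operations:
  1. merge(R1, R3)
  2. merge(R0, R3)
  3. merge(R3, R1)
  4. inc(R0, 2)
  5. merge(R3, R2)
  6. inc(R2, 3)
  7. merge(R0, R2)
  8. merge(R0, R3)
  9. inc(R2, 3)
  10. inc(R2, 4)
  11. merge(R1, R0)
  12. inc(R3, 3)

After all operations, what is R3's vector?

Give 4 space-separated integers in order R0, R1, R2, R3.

Op 1: merge R1<->R3 -> R1=(0,0,0,0) R3=(0,0,0,0)
Op 2: merge R0<->R3 -> R0=(0,0,0,0) R3=(0,0,0,0)
Op 3: merge R3<->R1 -> R3=(0,0,0,0) R1=(0,0,0,0)
Op 4: inc R0 by 2 -> R0=(2,0,0,0) value=2
Op 5: merge R3<->R2 -> R3=(0,0,0,0) R2=(0,0,0,0)
Op 6: inc R2 by 3 -> R2=(0,0,3,0) value=3
Op 7: merge R0<->R2 -> R0=(2,0,3,0) R2=(2,0,3,0)
Op 8: merge R0<->R3 -> R0=(2,0,3,0) R3=(2,0,3,0)
Op 9: inc R2 by 3 -> R2=(2,0,6,0) value=8
Op 10: inc R2 by 4 -> R2=(2,0,10,0) value=12
Op 11: merge R1<->R0 -> R1=(2,0,3,0) R0=(2,0,3,0)
Op 12: inc R3 by 3 -> R3=(2,0,3,3) value=8

Answer: 2 0 3 3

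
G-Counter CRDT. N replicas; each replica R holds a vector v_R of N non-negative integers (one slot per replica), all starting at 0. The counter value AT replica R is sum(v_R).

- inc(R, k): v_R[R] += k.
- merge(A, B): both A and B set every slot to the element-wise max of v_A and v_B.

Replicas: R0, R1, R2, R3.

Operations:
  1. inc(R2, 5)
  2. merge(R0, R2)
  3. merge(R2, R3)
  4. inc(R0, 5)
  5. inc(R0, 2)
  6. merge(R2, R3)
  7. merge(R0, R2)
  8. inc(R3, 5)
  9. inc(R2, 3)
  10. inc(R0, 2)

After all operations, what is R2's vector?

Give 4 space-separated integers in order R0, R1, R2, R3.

Op 1: inc R2 by 5 -> R2=(0,0,5,0) value=5
Op 2: merge R0<->R2 -> R0=(0,0,5,0) R2=(0,0,5,0)
Op 3: merge R2<->R3 -> R2=(0,0,5,0) R3=(0,0,5,0)
Op 4: inc R0 by 5 -> R0=(5,0,5,0) value=10
Op 5: inc R0 by 2 -> R0=(7,0,5,0) value=12
Op 6: merge R2<->R3 -> R2=(0,0,5,0) R3=(0,0,5,0)
Op 7: merge R0<->R2 -> R0=(7,0,5,0) R2=(7,0,5,0)
Op 8: inc R3 by 5 -> R3=(0,0,5,5) value=10
Op 9: inc R2 by 3 -> R2=(7,0,8,0) value=15
Op 10: inc R0 by 2 -> R0=(9,0,5,0) value=14

Answer: 7 0 8 0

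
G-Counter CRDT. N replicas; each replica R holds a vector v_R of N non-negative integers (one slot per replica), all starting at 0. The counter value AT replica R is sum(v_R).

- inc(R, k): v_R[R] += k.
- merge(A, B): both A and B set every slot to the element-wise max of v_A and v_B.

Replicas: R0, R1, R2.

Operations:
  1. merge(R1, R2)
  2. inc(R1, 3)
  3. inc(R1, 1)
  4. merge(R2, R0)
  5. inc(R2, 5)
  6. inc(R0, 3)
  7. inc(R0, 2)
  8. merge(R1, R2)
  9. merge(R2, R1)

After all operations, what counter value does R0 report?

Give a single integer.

Op 1: merge R1<->R2 -> R1=(0,0,0) R2=(0,0,0)
Op 2: inc R1 by 3 -> R1=(0,3,0) value=3
Op 3: inc R1 by 1 -> R1=(0,4,0) value=4
Op 4: merge R2<->R0 -> R2=(0,0,0) R0=(0,0,0)
Op 5: inc R2 by 5 -> R2=(0,0,5) value=5
Op 6: inc R0 by 3 -> R0=(3,0,0) value=3
Op 7: inc R0 by 2 -> R0=(5,0,0) value=5
Op 8: merge R1<->R2 -> R1=(0,4,5) R2=(0,4,5)
Op 9: merge R2<->R1 -> R2=(0,4,5) R1=(0,4,5)

Answer: 5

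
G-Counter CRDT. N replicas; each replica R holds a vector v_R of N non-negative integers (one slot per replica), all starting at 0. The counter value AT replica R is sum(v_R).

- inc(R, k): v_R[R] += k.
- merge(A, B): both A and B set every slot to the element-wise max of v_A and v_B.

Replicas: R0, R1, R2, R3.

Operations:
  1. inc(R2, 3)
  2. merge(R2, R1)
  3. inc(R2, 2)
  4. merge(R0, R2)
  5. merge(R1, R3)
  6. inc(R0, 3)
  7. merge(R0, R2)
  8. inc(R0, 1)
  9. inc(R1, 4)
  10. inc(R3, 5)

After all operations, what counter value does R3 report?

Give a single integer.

Answer: 8

Derivation:
Op 1: inc R2 by 3 -> R2=(0,0,3,0) value=3
Op 2: merge R2<->R1 -> R2=(0,0,3,0) R1=(0,0,3,0)
Op 3: inc R2 by 2 -> R2=(0,0,5,0) value=5
Op 4: merge R0<->R2 -> R0=(0,0,5,0) R2=(0,0,5,0)
Op 5: merge R1<->R3 -> R1=(0,0,3,0) R3=(0,0,3,0)
Op 6: inc R0 by 3 -> R0=(3,0,5,0) value=8
Op 7: merge R0<->R2 -> R0=(3,0,5,0) R2=(3,0,5,0)
Op 8: inc R0 by 1 -> R0=(4,0,5,0) value=9
Op 9: inc R1 by 4 -> R1=(0,4,3,0) value=7
Op 10: inc R3 by 5 -> R3=(0,0,3,5) value=8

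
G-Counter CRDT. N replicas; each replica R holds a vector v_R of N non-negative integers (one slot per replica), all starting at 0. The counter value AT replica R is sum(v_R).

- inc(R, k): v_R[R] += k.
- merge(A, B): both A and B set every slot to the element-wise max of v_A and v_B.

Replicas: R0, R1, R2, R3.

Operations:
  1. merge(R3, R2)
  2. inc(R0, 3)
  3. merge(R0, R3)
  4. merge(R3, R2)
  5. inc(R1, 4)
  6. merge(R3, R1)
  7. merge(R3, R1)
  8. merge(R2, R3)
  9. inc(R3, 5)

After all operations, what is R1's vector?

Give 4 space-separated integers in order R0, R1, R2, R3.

Op 1: merge R3<->R2 -> R3=(0,0,0,0) R2=(0,0,0,0)
Op 2: inc R0 by 3 -> R0=(3,0,0,0) value=3
Op 3: merge R0<->R3 -> R0=(3,0,0,0) R3=(3,0,0,0)
Op 4: merge R3<->R2 -> R3=(3,0,0,0) R2=(3,0,0,0)
Op 5: inc R1 by 4 -> R1=(0,4,0,0) value=4
Op 6: merge R3<->R1 -> R3=(3,4,0,0) R1=(3,4,0,0)
Op 7: merge R3<->R1 -> R3=(3,4,0,0) R1=(3,4,0,0)
Op 8: merge R2<->R3 -> R2=(3,4,0,0) R3=(3,4,0,0)
Op 9: inc R3 by 5 -> R3=(3,4,0,5) value=12

Answer: 3 4 0 0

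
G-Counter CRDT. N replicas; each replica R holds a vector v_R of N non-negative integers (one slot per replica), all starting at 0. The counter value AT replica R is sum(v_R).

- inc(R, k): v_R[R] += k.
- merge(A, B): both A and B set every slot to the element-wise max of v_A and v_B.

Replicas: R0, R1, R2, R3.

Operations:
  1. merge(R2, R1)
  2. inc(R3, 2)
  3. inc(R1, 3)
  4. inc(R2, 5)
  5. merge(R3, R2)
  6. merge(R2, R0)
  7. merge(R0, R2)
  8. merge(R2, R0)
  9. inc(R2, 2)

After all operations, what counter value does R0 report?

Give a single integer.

Op 1: merge R2<->R1 -> R2=(0,0,0,0) R1=(0,0,0,0)
Op 2: inc R3 by 2 -> R3=(0,0,0,2) value=2
Op 3: inc R1 by 3 -> R1=(0,3,0,0) value=3
Op 4: inc R2 by 5 -> R2=(0,0,5,0) value=5
Op 5: merge R3<->R2 -> R3=(0,0,5,2) R2=(0,0,5,2)
Op 6: merge R2<->R0 -> R2=(0,0,5,2) R0=(0,0,5,2)
Op 7: merge R0<->R2 -> R0=(0,0,5,2) R2=(0,0,5,2)
Op 8: merge R2<->R0 -> R2=(0,0,5,2) R0=(0,0,5,2)
Op 9: inc R2 by 2 -> R2=(0,0,7,2) value=9

Answer: 7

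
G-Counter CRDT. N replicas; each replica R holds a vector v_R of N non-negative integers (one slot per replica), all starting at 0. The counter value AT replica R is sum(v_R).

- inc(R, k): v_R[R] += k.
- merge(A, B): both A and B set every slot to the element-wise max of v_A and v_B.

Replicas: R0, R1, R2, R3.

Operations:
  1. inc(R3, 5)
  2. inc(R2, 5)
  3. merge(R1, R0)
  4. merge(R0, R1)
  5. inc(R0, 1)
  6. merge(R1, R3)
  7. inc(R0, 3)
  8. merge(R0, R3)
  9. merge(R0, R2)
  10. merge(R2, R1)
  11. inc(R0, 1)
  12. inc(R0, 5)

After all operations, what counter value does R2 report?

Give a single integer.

Answer: 14

Derivation:
Op 1: inc R3 by 5 -> R3=(0,0,0,5) value=5
Op 2: inc R2 by 5 -> R2=(0,0,5,0) value=5
Op 3: merge R1<->R0 -> R1=(0,0,0,0) R0=(0,0,0,0)
Op 4: merge R0<->R1 -> R0=(0,0,0,0) R1=(0,0,0,0)
Op 5: inc R0 by 1 -> R0=(1,0,0,0) value=1
Op 6: merge R1<->R3 -> R1=(0,0,0,5) R3=(0,0,0,5)
Op 7: inc R0 by 3 -> R0=(4,0,0,0) value=4
Op 8: merge R0<->R3 -> R0=(4,0,0,5) R3=(4,0,0,5)
Op 9: merge R0<->R2 -> R0=(4,0,5,5) R2=(4,0,5,5)
Op 10: merge R2<->R1 -> R2=(4,0,5,5) R1=(4,0,5,5)
Op 11: inc R0 by 1 -> R0=(5,0,5,5) value=15
Op 12: inc R0 by 5 -> R0=(10,0,5,5) value=20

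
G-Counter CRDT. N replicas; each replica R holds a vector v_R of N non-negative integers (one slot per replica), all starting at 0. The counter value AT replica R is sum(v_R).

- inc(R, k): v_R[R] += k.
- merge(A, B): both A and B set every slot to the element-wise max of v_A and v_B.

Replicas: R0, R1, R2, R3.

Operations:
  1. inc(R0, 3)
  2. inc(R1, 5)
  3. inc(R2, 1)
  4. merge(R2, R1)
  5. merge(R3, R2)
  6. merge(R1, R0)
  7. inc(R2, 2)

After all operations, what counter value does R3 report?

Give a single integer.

Op 1: inc R0 by 3 -> R0=(3,0,0,0) value=3
Op 2: inc R1 by 5 -> R1=(0,5,0,0) value=5
Op 3: inc R2 by 1 -> R2=(0,0,1,0) value=1
Op 4: merge R2<->R1 -> R2=(0,5,1,0) R1=(0,5,1,0)
Op 5: merge R3<->R2 -> R3=(0,5,1,0) R2=(0,5,1,0)
Op 6: merge R1<->R0 -> R1=(3,5,1,0) R0=(3,5,1,0)
Op 7: inc R2 by 2 -> R2=(0,5,3,0) value=8

Answer: 6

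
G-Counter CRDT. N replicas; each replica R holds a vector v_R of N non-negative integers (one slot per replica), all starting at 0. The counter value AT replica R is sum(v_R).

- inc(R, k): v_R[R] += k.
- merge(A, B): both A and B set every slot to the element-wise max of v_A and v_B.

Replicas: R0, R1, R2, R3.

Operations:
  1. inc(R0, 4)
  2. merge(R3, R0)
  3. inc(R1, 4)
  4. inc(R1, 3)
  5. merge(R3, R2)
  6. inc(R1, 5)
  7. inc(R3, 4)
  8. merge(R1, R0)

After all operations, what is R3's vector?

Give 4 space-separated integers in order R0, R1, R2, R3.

Answer: 4 0 0 4

Derivation:
Op 1: inc R0 by 4 -> R0=(4,0,0,0) value=4
Op 2: merge R3<->R0 -> R3=(4,0,0,0) R0=(4,0,0,0)
Op 3: inc R1 by 4 -> R1=(0,4,0,0) value=4
Op 4: inc R1 by 3 -> R1=(0,7,0,0) value=7
Op 5: merge R3<->R2 -> R3=(4,0,0,0) R2=(4,0,0,0)
Op 6: inc R1 by 5 -> R1=(0,12,0,0) value=12
Op 7: inc R3 by 4 -> R3=(4,0,0,4) value=8
Op 8: merge R1<->R0 -> R1=(4,12,0,0) R0=(4,12,0,0)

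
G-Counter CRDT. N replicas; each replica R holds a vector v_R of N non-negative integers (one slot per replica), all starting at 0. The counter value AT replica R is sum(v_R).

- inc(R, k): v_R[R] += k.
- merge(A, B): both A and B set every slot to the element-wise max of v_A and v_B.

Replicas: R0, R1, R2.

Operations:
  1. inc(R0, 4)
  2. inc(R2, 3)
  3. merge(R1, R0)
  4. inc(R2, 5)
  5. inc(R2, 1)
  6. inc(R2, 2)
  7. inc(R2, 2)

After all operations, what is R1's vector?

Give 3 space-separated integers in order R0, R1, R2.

Op 1: inc R0 by 4 -> R0=(4,0,0) value=4
Op 2: inc R2 by 3 -> R2=(0,0,3) value=3
Op 3: merge R1<->R0 -> R1=(4,0,0) R0=(4,0,0)
Op 4: inc R2 by 5 -> R2=(0,0,8) value=8
Op 5: inc R2 by 1 -> R2=(0,0,9) value=9
Op 6: inc R2 by 2 -> R2=(0,0,11) value=11
Op 7: inc R2 by 2 -> R2=(0,0,13) value=13

Answer: 4 0 0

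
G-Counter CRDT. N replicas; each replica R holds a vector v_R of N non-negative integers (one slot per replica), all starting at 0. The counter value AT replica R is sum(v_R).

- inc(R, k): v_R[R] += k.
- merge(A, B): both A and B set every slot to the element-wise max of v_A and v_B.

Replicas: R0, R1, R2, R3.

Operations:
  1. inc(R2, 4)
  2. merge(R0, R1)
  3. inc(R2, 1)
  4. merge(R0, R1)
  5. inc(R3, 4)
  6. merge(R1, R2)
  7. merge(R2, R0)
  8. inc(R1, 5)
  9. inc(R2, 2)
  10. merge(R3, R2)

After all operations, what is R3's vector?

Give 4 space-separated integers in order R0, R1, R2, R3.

Answer: 0 0 7 4

Derivation:
Op 1: inc R2 by 4 -> R2=(0,0,4,0) value=4
Op 2: merge R0<->R1 -> R0=(0,0,0,0) R1=(0,0,0,0)
Op 3: inc R2 by 1 -> R2=(0,0,5,0) value=5
Op 4: merge R0<->R1 -> R0=(0,0,0,0) R1=(0,0,0,0)
Op 5: inc R3 by 4 -> R3=(0,0,0,4) value=4
Op 6: merge R1<->R2 -> R1=(0,0,5,0) R2=(0,0,5,0)
Op 7: merge R2<->R0 -> R2=(0,0,5,0) R0=(0,0,5,0)
Op 8: inc R1 by 5 -> R1=(0,5,5,0) value=10
Op 9: inc R2 by 2 -> R2=(0,0,7,0) value=7
Op 10: merge R3<->R2 -> R3=(0,0,7,4) R2=(0,0,7,4)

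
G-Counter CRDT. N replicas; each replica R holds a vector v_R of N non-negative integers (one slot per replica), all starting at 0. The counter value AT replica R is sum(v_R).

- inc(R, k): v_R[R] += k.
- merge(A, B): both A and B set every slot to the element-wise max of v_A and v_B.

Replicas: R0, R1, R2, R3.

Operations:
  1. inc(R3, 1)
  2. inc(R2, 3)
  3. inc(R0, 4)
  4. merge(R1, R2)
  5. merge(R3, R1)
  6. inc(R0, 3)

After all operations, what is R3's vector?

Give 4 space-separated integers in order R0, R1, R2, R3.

Answer: 0 0 3 1

Derivation:
Op 1: inc R3 by 1 -> R3=(0,0,0,1) value=1
Op 2: inc R2 by 3 -> R2=(0,0,3,0) value=3
Op 3: inc R0 by 4 -> R0=(4,0,0,0) value=4
Op 4: merge R1<->R2 -> R1=(0,0,3,0) R2=(0,0,3,0)
Op 5: merge R3<->R1 -> R3=(0,0,3,1) R1=(0,0,3,1)
Op 6: inc R0 by 3 -> R0=(7,0,0,0) value=7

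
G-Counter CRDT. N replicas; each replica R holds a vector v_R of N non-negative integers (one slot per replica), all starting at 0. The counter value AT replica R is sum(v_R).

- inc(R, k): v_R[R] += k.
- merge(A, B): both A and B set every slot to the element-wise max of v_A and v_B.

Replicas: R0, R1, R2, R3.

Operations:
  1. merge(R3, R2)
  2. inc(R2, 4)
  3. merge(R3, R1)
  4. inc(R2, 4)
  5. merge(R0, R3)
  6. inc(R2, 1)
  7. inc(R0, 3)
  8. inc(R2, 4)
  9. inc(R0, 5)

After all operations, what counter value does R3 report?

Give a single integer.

Op 1: merge R3<->R2 -> R3=(0,0,0,0) R2=(0,0,0,0)
Op 2: inc R2 by 4 -> R2=(0,0,4,0) value=4
Op 3: merge R3<->R1 -> R3=(0,0,0,0) R1=(0,0,0,0)
Op 4: inc R2 by 4 -> R2=(0,0,8,0) value=8
Op 5: merge R0<->R3 -> R0=(0,0,0,0) R3=(0,0,0,0)
Op 6: inc R2 by 1 -> R2=(0,0,9,0) value=9
Op 7: inc R0 by 3 -> R0=(3,0,0,0) value=3
Op 8: inc R2 by 4 -> R2=(0,0,13,0) value=13
Op 9: inc R0 by 5 -> R0=(8,0,0,0) value=8

Answer: 0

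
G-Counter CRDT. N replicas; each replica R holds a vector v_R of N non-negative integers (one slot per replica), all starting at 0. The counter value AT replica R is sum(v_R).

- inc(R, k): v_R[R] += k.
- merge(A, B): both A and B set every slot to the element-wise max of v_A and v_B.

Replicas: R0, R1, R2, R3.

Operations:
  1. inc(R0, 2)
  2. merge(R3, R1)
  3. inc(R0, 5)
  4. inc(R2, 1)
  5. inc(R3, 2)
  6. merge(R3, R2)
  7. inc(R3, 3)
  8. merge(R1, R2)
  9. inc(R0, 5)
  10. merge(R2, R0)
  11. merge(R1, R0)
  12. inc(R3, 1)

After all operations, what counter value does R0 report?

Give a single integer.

Answer: 15

Derivation:
Op 1: inc R0 by 2 -> R0=(2,0,0,0) value=2
Op 2: merge R3<->R1 -> R3=(0,0,0,0) R1=(0,0,0,0)
Op 3: inc R0 by 5 -> R0=(7,0,0,0) value=7
Op 4: inc R2 by 1 -> R2=(0,0,1,0) value=1
Op 5: inc R3 by 2 -> R3=(0,0,0,2) value=2
Op 6: merge R3<->R2 -> R3=(0,0,1,2) R2=(0,0,1,2)
Op 7: inc R3 by 3 -> R3=(0,0,1,5) value=6
Op 8: merge R1<->R2 -> R1=(0,0,1,2) R2=(0,0,1,2)
Op 9: inc R0 by 5 -> R0=(12,0,0,0) value=12
Op 10: merge R2<->R0 -> R2=(12,0,1,2) R0=(12,0,1,2)
Op 11: merge R1<->R0 -> R1=(12,0,1,2) R0=(12,0,1,2)
Op 12: inc R3 by 1 -> R3=(0,0,1,6) value=7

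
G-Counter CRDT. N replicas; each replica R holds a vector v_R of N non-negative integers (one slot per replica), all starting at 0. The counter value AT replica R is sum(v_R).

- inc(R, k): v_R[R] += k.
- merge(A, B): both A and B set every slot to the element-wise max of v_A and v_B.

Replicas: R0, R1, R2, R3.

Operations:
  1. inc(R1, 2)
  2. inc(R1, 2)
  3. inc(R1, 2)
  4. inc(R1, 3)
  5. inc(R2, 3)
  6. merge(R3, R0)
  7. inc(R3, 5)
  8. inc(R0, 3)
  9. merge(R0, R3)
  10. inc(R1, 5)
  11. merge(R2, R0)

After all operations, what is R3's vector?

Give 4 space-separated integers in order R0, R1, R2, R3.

Op 1: inc R1 by 2 -> R1=(0,2,0,0) value=2
Op 2: inc R1 by 2 -> R1=(0,4,0,0) value=4
Op 3: inc R1 by 2 -> R1=(0,6,0,0) value=6
Op 4: inc R1 by 3 -> R1=(0,9,0,0) value=9
Op 5: inc R2 by 3 -> R2=(0,0,3,0) value=3
Op 6: merge R3<->R0 -> R3=(0,0,0,0) R0=(0,0,0,0)
Op 7: inc R3 by 5 -> R3=(0,0,0,5) value=5
Op 8: inc R0 by 3 -> R0=(3,0,0,0) value=3
Op 9: merge R0<->R3 -> R0=(3,0,0,5) R3=(3,0,0,5)
Op 10: inc R1 by 5 -> R1=(0,14,0,0) value=14
Op 11: merge R2<->R0 -> R2=(3,0,3,5) R0=(3,0,3,5)

Answer: 3 0 0 5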